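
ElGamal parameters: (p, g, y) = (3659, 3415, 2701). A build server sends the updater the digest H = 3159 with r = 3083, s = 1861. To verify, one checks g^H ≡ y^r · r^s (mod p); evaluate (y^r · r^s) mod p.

Squares mod 3659: 2701^1≡2701, 2701^2≡3014, 2701^4≡2558, 2701^8≡1072, 2701^16≡258, 2701^32≡702, 2701^64≡2498, 2701^128≡1409, 2701^256≡2103, 2701^512≡2537, 2701^1024≡188, 2701^2048≡2413
3083 = 2048 + 1024 + 8 + 2 + 1, so 2701^3083 ≡ 2413·188·1072·3014·2701 ≡ 1708 (mod 3659)
Squares mod 3659: 3083^1≡3083, 3083^2≡2466, 3083^4≡3557, 3083^8≡3086, 3083^16≡2678, 3083^32≡44, 3083^64≡1936, 3083^128≡1280, 3083^256≡2827, 3083^512≡673, 3083^1024≡2872
1861 = 1024 + 512 + 256 + 64 + 4 + 1, so 3083^1861 ≡ 2872·673·2827·1936·3557·3083 ≡ 3615 (mod 3659)
y^r · r^s ≡ 1708·3615 = 6174420 ≡ 1687 (mod 3659)

1687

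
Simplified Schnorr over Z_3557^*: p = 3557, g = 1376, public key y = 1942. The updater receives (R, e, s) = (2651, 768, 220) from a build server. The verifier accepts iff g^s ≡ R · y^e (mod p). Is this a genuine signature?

forged

g^s mod p:
Squares mod 3557: 1376^1≡1376, 1376^2≡1052, 1376^4≡477, 1376^8≡3438, 1376^16≡3490, 1376^32≡932, 1376^64≡716, 1376^128≡448
220 = 128 + 64 + 16 + 8 + 4, so 1376^220 ≡ 448·716·3490·3438·477 ≡ 1433 (mod 3557)
R · y^e mod p:
Squares mod 3557: 1942^1≡1942, 1942^2≡944, 1942^4≡1886, 1942^8≡3553, 1942^16≡16, 1942^32≡256, 1942^64≡1510, 1942^128≡63, 1942^256≡412, 1942^512≡2565
768 = 512 + 256, so 1942^768 ≡ 2565·412 ≡ 351 (mod 3557)
2651·351 = 930501 ≡ 2124 (mod 3557)
1433 ≠ 2124; the check fails.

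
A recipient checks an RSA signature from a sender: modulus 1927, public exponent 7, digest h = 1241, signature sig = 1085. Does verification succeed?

fails

sig^2 ≡ 1085^2 = 1177225 ≡ 1755
sig^4 ≡ 1755^2 = 3080025 ≡ 679
7 = 4 + 2 + 1, so sig^7 ≡ 679·1755·1085 ≡ 686 (mod 1927)
686 ≠ 1241, so verification fails.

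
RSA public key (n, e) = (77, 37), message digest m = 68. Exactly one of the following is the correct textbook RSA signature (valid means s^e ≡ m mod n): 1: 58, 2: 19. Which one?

2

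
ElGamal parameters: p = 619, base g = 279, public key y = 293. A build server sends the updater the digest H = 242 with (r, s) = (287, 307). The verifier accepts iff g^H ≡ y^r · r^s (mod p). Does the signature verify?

verifies

Left side g^H mod p:
Squares mod 619: 279^1≡279, 279^2≡466, 279^4≡506, 279^8≡389, 279^16≡285, 279^32≡136, 279^64≡545, 279^128≡524
242 = 128 + 64 + 32 + 16 + 2, so 279^242 ≡ 524·545·136·285·466 ≡ 107 (mod 619)
Right side y^r · r^s mod p:
Squares mod 619: 293^1≡293, 293^2≡427, 293^4≡343, 293^8≡39, 293^16≡283, 293^32≡238, 293^64≡315, 293^128≡185, 293^256≡180
287 = 256 + 16 + 8 + 4 + 2 + 1, so 293^287 ≡ 180·283·39·343·427·293 ≡ 161 (mod 619)
Squares mod 619: 287^1≡287, 287^2≡42, 287^4≡526, 287^8≡602, 287^16≡289, 287^32≡575, 287^64≡79, 287^128≡51, 287^256≡125
307 = 256 + 32 + 16 + 2 + 1, so 287^307 ≡ 125·575·289·42·287 ≡ 339 (mod 619)
161·339 = 54579 ≡ 107 (mod 619)
107 ≡ 107 (mod 619), so the signature is genuine.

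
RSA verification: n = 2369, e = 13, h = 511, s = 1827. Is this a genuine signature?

s^13 mod 2369 = 1096
The recovered value 1096 does not match the digest 511.

forged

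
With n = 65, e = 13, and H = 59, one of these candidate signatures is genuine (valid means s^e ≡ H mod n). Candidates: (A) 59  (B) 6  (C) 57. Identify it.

Candidate A: Squares mod 65: 59^1≡59, 59^2≡36, 59^4≡61, 59^8≡16; 13 = 8 + 4 + 1, so 59^13 ≡ 16·61·59 ≡ 59 (mod 65)
  → matches H = 59
Candidate B: Squares mod 65: 6^1≡6, 6^2≡36, 6^4≡61, 6^8≡16; 13 = 8 + 4 + 1, so 6^13 ≡ 16·61·6 ≡ 6 (mod 65)
Candidate C: Squares mod 65: 57^1≡57, 57^2≡64, 57^4≡1, 57^8≡1; 13 = 8 + 4 + 1, so 57^13 ≡ 1·1·57 ≡ 57 (mod 65)

A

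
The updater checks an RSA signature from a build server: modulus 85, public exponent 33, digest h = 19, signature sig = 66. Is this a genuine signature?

sig^2 ≡ 66^2 = 4356 ≡ 21
sig^4 ≡ 21^2 = 441 ≡ 16
sig^8 ≡ 16^2 = 256 ≡ 1
sig^16 ≡ 1^2 = 1
sig^32 ≡ 1^2 = 1
33 = 32 + 1, so sig^33 ≡ 1·66 ≡ 66 (mod 85)
66 ≠ 19, so verification fails.

forged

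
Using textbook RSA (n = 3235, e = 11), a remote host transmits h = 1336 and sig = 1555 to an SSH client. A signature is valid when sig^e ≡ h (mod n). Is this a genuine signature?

forged

sig^2 ≡ 1555^2 = 2418025 ≡ 1480
sig^4 ≡ 1480^2 = 2190400 ≡ 305
sig^8 ≡ 305^2 = 93025 ≡ 2445
11 = 8 + 2 + 1, so sig^11 ≡ 2445·1480·1555 ≡ 2820 (mod 3235)
The recovered value 2820 does not match the digest 1336.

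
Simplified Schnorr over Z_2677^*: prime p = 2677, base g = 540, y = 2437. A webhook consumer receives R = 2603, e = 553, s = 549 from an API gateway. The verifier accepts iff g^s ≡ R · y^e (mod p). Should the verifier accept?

accept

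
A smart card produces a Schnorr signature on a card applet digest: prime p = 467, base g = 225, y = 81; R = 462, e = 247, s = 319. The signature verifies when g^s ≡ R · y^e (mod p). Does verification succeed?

g^s mod p:
225^2 = 50625 ≡ 189
225^4 ≡ 189^2 = 35721 ≡ 229
225^8 ≡ 229^2 = 52441 ≡ 137
225^16 ≡ 137^2 = 18769 ≡ 89
225^32 ≡ 89^2 = 7921 ≡ 449
225^64 ≡ 449^2 = 201601 ≡ 324
225^128 ≡ 324^2 = 104976 ≡ 368
225^256 ≡ 368^2 = 135424 ≡ 461
319 = 256 + 32 + 16 + 8 + 4 + 2 + 1, so 225^319 ≡ 461·449·89·137·229·189·225 ≡ 421 (mod 467)
R · y^e mod p:
81^2 = 6561 ≡ 23
81^4 ≡ 23^2 = 529 ≡ 62
81^8 ≡ 62^2 = 3844 ≡ 108
81^16 ≡ 108^2 = 11664 ≡ 456
81^32 ≡ 456^2 = 207936 ≡ 121
81^64 ≡ 121^2 = 14641 ≡ 164
81^128 ≡ 164^2 = 26896 ≡ 277
247 = 128 + 64 + 32 + 16 + 4 + 2 + 1, so 81^247 ≡ 277·164·121·456·62·23·81 ≡ 365 (mod 467)
462·365 = 168630 ≡ 43 (mod 467)
421 ≠ 43; the check fails.

fails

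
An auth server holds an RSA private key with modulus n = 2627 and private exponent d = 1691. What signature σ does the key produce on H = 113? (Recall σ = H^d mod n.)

241

H^2 ≡ 113^2 = 12769 ≡ 2261
H^4 ≡ 2261^2 = 5112121 ≡ 2606
H^8 ≡ 2606^2 = 6791236 ≡ 441
H^16 ≡ 441^2 = 194481 ≡ 83
H^32 ≡ 83^2 = 6889 ≡ 1635
H^64 ≡ 1635^2 = 2673225 ≡ 1566
H^128 ≡ 1566^2 = 2452356 ≡ 1365
H^256 ≡ 1365^2 = 1863225 ≡ 682
H^512 ≡ 682^2 = 465124 ≡ 145
H^1024 ≡ 145^2 = 21025 ≡ 9
1691 = 1024 + 512 + 128 + 16 + 8 + 2 + 1, so H^1691 ≡ 9·145·1365·83·441·2261·113 ≡ 241 (mod 2627)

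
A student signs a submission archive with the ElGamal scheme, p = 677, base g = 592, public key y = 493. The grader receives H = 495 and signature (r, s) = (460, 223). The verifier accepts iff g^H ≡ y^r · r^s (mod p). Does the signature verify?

verifies

Left side g^H mod p:
592^2 = 350464 ≡ 455
592^4 ≡ 455^2 = 207025 ≡ 540
592^8 ≡ 540^2 = 291600 ≡ 490
592^16 ≡ 490^2 = 240100 ≡ 442
592^32 ≡ 442^2 = 195364 ≡ 388
592^64 ≡ 388^2 = 150544 ≡ 250
592^128 ≡ 250^2 = 62500 ≡ 216
592^256 ≡ 216^2 = 46656 ≡ 620
495 = 256 + 128 + 64 + 32 + 8 + 4 + 2 + 1, so 592^495 ≡ 620·216·250·388·490·540·455·592 ≡ 348 (mod 677)
Right side y^r · r^s mod p:
493^2 = 243049 ≡ 6
493^4 ≡ 6^2 = 36
493^8 ≡ 36^2 = 1296 ≡ 619
493^16 ≡ 619^2 = 383161 ≡ 656
493^32 ≡ 656^2 = 430336 ≡ 441
493^64 ≡ 441^2 = 194481 ≡ 182
493^128 ≡ 182^2 = 33124 ≡ 628
493^256 ≡ 628^2 = 394384 ≡ 370
460 = 256 + 128 + 64 + 8 + 4, so 493^460 ≡ 370·628·182·619·36 ≡ 542 (mod 677)
460^2 = 211600 ≡ 376
460^4 ≡ 376^2 = 141376 ≡ 560
460^8 ≡ 560^2 = 313600 ≡ 149
460^16 ≡ 149^2 = 22201 ≡ 537
460^32 ≡ 537^2 = 288369 ≡ 644
460^64 ≡ 644^2 = 414736 ≡ 412
460^128 ≡ 412^2 = 169744 ≡ 494
223 = 128 + 64 + 16 + 8 + 4 + 2 + 1, so 460^223 ≡ 494·412·537·149·560·376·460 ≡ 193 (mod 677)
542·193 = 104606 ≡ 348 (mod 677)
348 ≡ 348 (mod 677), so the signature is genuine.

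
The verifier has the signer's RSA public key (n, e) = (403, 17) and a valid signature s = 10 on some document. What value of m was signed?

69

s^2 ≡ 10^2 = 100
s^4 ≡ 100^2 = 10000 ≡ 328
s^8 ≡ 328^2 = 107584 ≡ 386
s^16 ≡ 386^2 = 148996 ≡ 289
17 = 16 + 1, so s^17 ≡ 289·10 ≡ 69 (mod 403)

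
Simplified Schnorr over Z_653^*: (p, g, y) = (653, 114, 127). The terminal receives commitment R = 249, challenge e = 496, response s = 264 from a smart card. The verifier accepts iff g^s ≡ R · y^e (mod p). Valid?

g^s mod p:
Squares mod 653: 114^1≡114, 114^2≡589, 114^4≡178, 114^8≡340, 114^16≡19, 114^32≡361, 114^64≡374, 114^128≡134, 114^256≡325
264 = 256 + 8, so 114^264 ≡ 325·340 ≡ 143 (mod 653)
R · y^e mod p:
Squares mod 653: 127^1≡127, 127^2≡457, 127^4≡542, 127^8≡567, 127^16≡213, 127^32≡312, 127^64≡47, 127^128≡250, 127^256≡465
496 = 256 + 128 + 64 + 32 + 16, so 127^496 ≡ 465·250·47·312·213 ≡ 169 (mod 653)
249·169 = 42081 ≡ 289 (mod 653)
143 ≠ 289; the check fails.

no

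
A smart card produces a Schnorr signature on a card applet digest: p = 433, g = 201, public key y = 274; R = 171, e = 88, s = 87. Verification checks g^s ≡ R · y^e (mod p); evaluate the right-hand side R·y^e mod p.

274^2 = 75076 ≡ 167
274^4 ≡ 167^2 = 27889 ≡ 177
274^8 ≡ 177^2 = 31329 ≡ 153
274^16 ≡ 153^2 = 23409 ≡ 27
274^32 ≡ 27^2 = 729 ≡ 296
274^64 ≡ 296^2 = 87616 ≡ 150
88 = 64 + 16 + 8, so 274^88 ≡ 150·27·153 ≡ 27 (mod 433)
R · y^e ≡ 171·27 = 4617 ≡ 287 (mod 433)

287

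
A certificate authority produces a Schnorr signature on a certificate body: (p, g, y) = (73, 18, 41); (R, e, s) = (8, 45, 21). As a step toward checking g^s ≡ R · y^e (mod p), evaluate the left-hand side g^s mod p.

18^2 = 324 ≡ 32
18^4 ≡ 32^2 = 1024 ≡ 2
18^8 ≡ 2^2 = 4
18^16 ≡ 4^2 = 16
21 = 16 + 4 + 1, so 18^21 ≡ 16·2·18 ≡ 65 (mod 73)

65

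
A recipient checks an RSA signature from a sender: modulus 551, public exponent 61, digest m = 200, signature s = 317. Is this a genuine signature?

s^2 ≡ 317^2 = 100489 ≡ 207
s^4 ≡ 207^2 = 42849 ≡ 422
s^8 ≡ 422^2 = 178084 ≡ 111
s^16 ≡ 111^2 = 12321 ≡ 199
s^32 ≡ 199^2 = 39601 ≡ 480
61 = 32 + 16 + 8 + 4 + 1, so s^61 ≡ 480·199·111·422·317 ≡ 200 (mod 551)
s^61 mod 551 = 200 matches m.

genuine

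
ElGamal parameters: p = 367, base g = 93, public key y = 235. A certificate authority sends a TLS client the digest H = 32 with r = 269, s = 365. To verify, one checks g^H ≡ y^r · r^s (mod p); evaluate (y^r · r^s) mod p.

234

235^2 = 55225 ≡ 175
235^4 ≡ 175^2 = 30625 ≡ 164
235^8 ≡ 164^2 = 26896 ≡ 105
235^16 ≡ 105^2 = 11025 ≡ 15
235^32 ≡ 15^2 = 225
235^64 ≡ 225^2 = 50625 ≡ 346
235^128 ≡ 346^2 = 119716 ≡ 74
235^256 ≡ 74^2 = 5476 ≡ 338
269 = 256 + 8 + 4 + 1, so 235^269 ≡ 338·105·164·235 ≡ 189 (mod 367)
269^2 = 72361 ≡ 62
269^4 ≡ 62^2 = 3844 ≡ 174
269^8 ≡ 174^2 = 30276 ≡ 182
269^16 ≡ 182^2 = 33124 ≡ 94
269^32 ≡ 94^2 = 8836 ≡ 28
269^64 ≡ 28^2 = 784 ≡ 50
269^128 ≡ 50^2 = 2500 ≡ 298
269^256 ≡ 298^2 = 88804 ≡ 357
365 = 256 + 64 + 32 + 8 + 4 + 1, so 269^365 ≡ 357·50·28·182·174·269 ≡ 176 (mod 367)
y^r · r^s ≡ 189·176 = 33264 ≡ 234 (mod 367)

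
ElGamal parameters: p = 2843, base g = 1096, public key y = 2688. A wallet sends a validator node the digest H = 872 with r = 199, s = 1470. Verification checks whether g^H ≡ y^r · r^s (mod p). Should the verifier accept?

Left side g^H mod p:
1096^2 = 1201216 ≡ 1470
1096^4 ≡ 1470^2 = 2160900 ≡ 220
1096^8 ≡ 220^2 = 48400 ≡ 69
1096^16 ≡ 69^2 = 4761 ≡ 1918
1096^32 ≡ 1918^2 = 3678724 ≡ 2725
1096^64 ≡ 2725^2 = 7425625 ≡ 2552
1096^128 ≡ 2552^2 = 6512704 ≡ 2234
1096^256 ≡ 2234^2 = 4990756 ≡ 1291
1096^512 ≡ 1291^2 = 1666681 ≡ 683
872 = 512 + 256 + 64 + 32 + 8, so 1096^872 ≡ 683·1291·2552·2725·69 ≡ 317 (mod 2843)
Right side y^r · r^s mod p:
2688^2 = 7225344 ≡ 1281
2688^4 ≡ 1281^2 = 1640961 ≡ 550
2688^8 ≡ 550^2 = 302500 ≡ 1142
2688^16 ≡ 1142^2 = 1304164 ≡ 2070
2688^32 ≡ 2070^2 = 4284900 ≡ 499
2688^64 ≡ 499^2 = 249001 ≡ 1660
2688^128 ≡ 1660^2 = 2755600 ≡ 733
199 = 128 + 64 + 4 + 2 + 1, so 2688^199 ≡ 733·1660·550·1281·2688 ≡ 1259 (mod 2843)
199^2 = 39601 ≡ 2642
199^4 ≡ 2642^2 = 6980164 ≡ 599
199^8 ≡ 599^2 = 358801 ≡ 583
199^16 ≡ 583^2 = 339889 ≡ 1572
199^32 ≡ 1572^2 = 2471184 ≡ 617
199^64 ≡ 617^2 = 380689 ≡ 2570
199^128 ≡ 2570^2 = 6604900 ≡ 611
199^256 ≡ 611^2 = 373321 ≡ 888
199^512 ≡ 888^2 = 788544 ≡ 1033
199^1024 ≡ 1033^2 = 1067089 ≡ 964
1470 = 1024 + 256 + 128 + 32 + 16 + 8 + 4 + 2, so 199^1470 ≡ 964·888·611·617·1572·583·599·2642 ≡ 2080 (mod 2843)
1259·2080 = 2618720 ≡ 317 (mod 2843)
317 ≡ 317 (mod 2843), so the signature is genuine.

accept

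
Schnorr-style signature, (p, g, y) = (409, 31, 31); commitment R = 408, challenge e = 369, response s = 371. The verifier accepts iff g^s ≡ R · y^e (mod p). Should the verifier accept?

g^s mod p:
Squares mod 409: 31^1≡31, 31^2≡143, 31^4≡408, 31^8≡1, 31^16≡1, 31^32≡1, 31^64≡1, 31^128≡1, 31^256≡1
371 = 256 + 64 + 32 + 16 + 2 + 1, so 31^371 ≡ 1·1·1·1·143·31 ≡ 343 (mod 409)
R · y^e mod p:
Squares mod 409: 31^1≡31, 31^2≡143, 31^4≡408, 31^8≡1, 31^16≡1, 31^32≡1, 31^64≡1, 31^128≡1, 31^256≡1
369 = 256 + 64 + 32 + 16 + 1, so 31^369 ≡ 1·1·1·1·31 ≡ 31 (mod 409)
408·31 = 12648 ≡ 378 (mod 409)
343 ≠ 378; the check fails.

reject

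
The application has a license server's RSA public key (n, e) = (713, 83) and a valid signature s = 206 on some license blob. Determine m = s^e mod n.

Squares mod 713: s^1≡206, s^2≡369, s^4≡691, s^8≡484, s^16≡392, s^32≡369, s^64≡691
83 = 64 + 16 + 2 + 1, so s^83 ≡ 691·392·369·206 ≡ 298 (mod 713)

298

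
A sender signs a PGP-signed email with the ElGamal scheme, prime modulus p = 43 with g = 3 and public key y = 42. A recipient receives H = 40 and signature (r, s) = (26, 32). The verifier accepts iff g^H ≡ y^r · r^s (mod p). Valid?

Left side g^H mod p:
3^2 = 9
3^4 ≡ 9^2 = 81 ≡ 38
3^8 ≡ 38^2 = 1444 ≡ 25
3^16 ≡ 25^2 = 625 ≡ 23
3^32 ≡ 23^2 = 529 ≡ 13
40 = 32 + 8, so 3^40 ≡ 13·25 ≡ 24 (mod 43)
Right side y^r · r^s mod p:
42^2 = 1764 ≡ 1
42^4 ≡ 1^2 = 1
42^8 ≡ 1^2 = 1
42^16 ≡ 1^2 = 1
26 = 16 + 8 + 2, so 42^26 ≡ 1·1·1 ≡ 1 (mod 43)
26^2 = 676 ≡ 31
26^4 ≡ 31^2 = 961 ≡ 15
26^8 ≡ 15^2 = 225 ≡ 10
26^16 ≡ 10^2 = 100 ≡ 14
26^32 ≡ 14^2 = 196 ≡ 24
1·24 = 24 ≡ 24 (mod 43)
24 ≡ 24 (mod 43), so the signature is genuine.

yes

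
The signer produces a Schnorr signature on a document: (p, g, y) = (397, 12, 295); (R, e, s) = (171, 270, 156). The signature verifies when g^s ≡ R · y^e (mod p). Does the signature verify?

g^s mod p:
Squares mod 397: 12^1≡12, 12^2≡144, 12^4≡92, 12^8≡127, 12^16≡249, 12^32≡69, 12^64≡394, 12^128≡9
156 = 128 + 16 + 8 + 4, so 12^156 ≡ 9·249·127·92 ≡ 106 (mod 397)
R · y^e mod p:
Squares mod 397: 295^1≡295, 295^2≡82, 295^4≡372, 295^8≡228, 295^16≡374, 295^32≡132, 295^64≡353, 295^128≡348, 295^256≡19
270 = 256 + 8 + 4 + 2, so 295^270 ≡ 19·228·372·82 ≡ 290 (mod 397)
171·290 = 49590 ≡ 362 (mod 397)
106 ≠ 362; the check fails.

does not verify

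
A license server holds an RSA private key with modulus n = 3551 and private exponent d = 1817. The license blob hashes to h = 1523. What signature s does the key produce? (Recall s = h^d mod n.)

190

h^2 ≡ 1523^2 = 2319529 ≡ 726
h^4 ≡ 726^2 = 527076 ≡ 1528
h^8 ≡ 1528^2 = 2334784 ≡ 1777
h^16 ≡ 1777^2 = 3157729 ≡ 890
h^32 ≡ 890^2 = 792100 ≡ 227
h^64 ≡ 227^2 = 51529 ≡ 1815
h^128 ≡ 1815^2 = 3294225 ≡ 2448
h^256 ≡ 2448^2 = 5992704 ≡ 2167
h^512 ≡ 2167^2 = 4695889 ≡ 1467
h^1024 ≡ 1467^2 = 2152089 ≡ 183
1817 = 1024 + 512 + 256 + 16 + 8 + 1, so h^1817 ≡ 183·1467·2167·890·1777·1523 ≡ 190 (mod 3551)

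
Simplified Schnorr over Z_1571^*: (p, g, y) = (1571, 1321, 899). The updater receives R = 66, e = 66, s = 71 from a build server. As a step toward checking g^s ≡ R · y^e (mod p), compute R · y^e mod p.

1157

899^66 mod 1571 = 565
R · y^e ≡ 66·565 = 37290 ≡ 1157 (mod 1571)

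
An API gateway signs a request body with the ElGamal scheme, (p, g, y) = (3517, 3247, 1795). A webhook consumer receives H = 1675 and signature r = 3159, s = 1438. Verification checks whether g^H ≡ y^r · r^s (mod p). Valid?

no

Left side g^H mod p:
3247^2 = 10543009 ≡ 2560
3247^4 ≡ 2560^2 = 6553600 ≡ 1429
3247^8 ≡ 1429^2 = 2042041 ≡ 2181
3247^16 ≡ 2181^2 = 4756761 ≡ 1777
3247^32 ≡ 1777^2 = 3157729 ≡ 2980
3247^64 ≡ 2980^2 = 8880400 ≡ 3492
3247^128 ≡ 3492^2 = 12194064 ≡ 625
3247^256 ≡ 625^2 = 390625 ≡ 238
3247^512 ≡ 238^2 = 56644 ≡ 372
3247^1024 ≡ 372^2 = 138384 ≡ 1221
1675 = 1024 + 512 + 128 + 8 + 2 + 1, so 3247^1675 ≡ 1221·372·625·2181·2560·3247 ≡ 334 (mod 3517)
Right side y^r · r^s mod p:
1795^2 = 3222025 ≡ 453
1795^4 ≡ 453^2 = 205209 ≡ 1223
1795^8 ≡ 1223^2 = 1495729 ≡ 1004
1795^16 ≡ 1004^2 = 1008016 ≡ 2154
1795^32 ≡ 2154^2 = 4639716 ≡ 793
1795^64 ≡ 793^2 = 628849 ≡ 2823
1795^128 ≡ 2823^2 = 7969329 ≡ 3324
1795^256 ≡ 3324^2 = 11048976 ≡ 2079
1795^512 ≡ 2079^2 = 4322241 ≡ 3365
1795^1024 ≡ 3365^2 = 11323225 ≡ 2002
1795^2048 ≡ 2002^2 = 4008004 ≡ 2141
3159 = 2048 + 1024 + 64 + 16 + 4 + 2 + 1, so 1795^3159 ≡ 2141·2002·2823·2154·1223·453·1795 ≡ 2245 (mod 3517)
3159^2 = 9979281 ≡ 1552
3159^4 ≡ 1552^2 = 2408704 ≡ 3076
3159^8 ≡ 3076^2 = 9461776 ≡ 1046
3159^16 ≡ 1046^2 = 1094116 ≡ 329
3159^32 ≡ 329^2 = 108241 ≡ 2731
3159^64 ≡ 2731^2 = 7458361 ≡ 2321
3159^128 ≡ 2321^2 = 5387041 ≡ 2514
3159^256 ≡ 2514^2 = 6320196 ≡ 147
3159^512 ≡ 147^2 = 21609 ≡ 507
3159^1024 ≡ 507^2 = 257049 ≡ 308
1438 = 1024 + 256 + 128 + 16 + 8 + 4 + 2, so 3159^1438 ≡ 308·147·2514·329·1046·3076·1552 ≡ 2684 (mod 3517)
2245·2684 = 6025580 ≡ 959 (mod 3517)
334 ≠ 959, so verification fails.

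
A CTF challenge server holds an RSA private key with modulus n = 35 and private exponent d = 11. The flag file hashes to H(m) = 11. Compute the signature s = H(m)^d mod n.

16

Squares mod 35: (H(m))^1≡11, (H(m))^2≡16, (H(m))^4≡11, (H(m))^8≡16
11 = 8 + 2 + 1, so (H(m))^11 ≡ 16·16·11 ≡ 16 (mod 35)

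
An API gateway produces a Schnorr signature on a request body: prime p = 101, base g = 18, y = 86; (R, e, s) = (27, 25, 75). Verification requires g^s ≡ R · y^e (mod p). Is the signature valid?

invalid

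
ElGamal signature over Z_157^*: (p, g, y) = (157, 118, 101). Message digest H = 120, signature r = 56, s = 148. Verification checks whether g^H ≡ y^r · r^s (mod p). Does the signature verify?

does not verify

Left side g^H mod p:
Squares mod 157: 118^1≡118, 118^2≡108, 118^4≡46, 118^8≡75, 118^16≡130, 118^32≡101, 118^64≡153
120 = 64 + 32 + 16 + 8, so 118^120 ≡ 153·101·130·75 ≡ 130 (mod 157)
Right side y^r · r^s mod p:
Squares mod 157: 101^1≡101, 101^2≡153, 101^4≡16, 101^8≡99, 101^16≡67, 101^32≡93
56 = 32 + 16 + 8, so 101^56 ≡ 93·67·99 ≡ 16 (mod 157)
Squares mod 157: 56^1≡56, 56^2≡153, 56^4≡16, 56^8≡99, 56^16≡67, 56^32≡93, 56^64≡14, 56^128≡39
148 = 128 + 16 + 4, so 56^148 ≡ 39·67·16 ≡ 46 (mod 157)
16·46 = 736 ≡ 108 (mod 157)
130 ≠ 108, so verification fails.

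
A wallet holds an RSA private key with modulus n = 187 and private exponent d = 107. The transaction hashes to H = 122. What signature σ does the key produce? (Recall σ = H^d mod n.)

Squares mod 187: H^1≡122, H^2≡111, H^4≡166, H^8≡67, H^16≡1, H^32≡1, H^64≡1
107 = 64 + 32 + 8 + 2 + 1, so H^107 ≡ 1·1·67·111·122 ≡ 177 (mod 187)

177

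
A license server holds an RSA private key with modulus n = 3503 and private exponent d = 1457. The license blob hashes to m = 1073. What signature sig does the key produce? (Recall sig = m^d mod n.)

2655

m^2 ≡ 1073^2 = 1151329 ≡ 2345
m^4 ≡ 2345^2 = 5499025 ≡ 2818
m^8 ≡ 2818^2 = 7941124 ≡ 3326
m^16 ≡ 3326^2 = 11062276 ≡ 3305
m^32 ≡ 3305^2 = 10923025 ≡ 671
m^64 ≡ 671^2 = 450241 ≡ 1857
m^128 ≡ 1857^2 = 3448449 ≡ 1497
m^256 ≡ 1497^2 = 2241009 ≡ 2592
m^512 ≡ 2592^2 = 6718464 ≡ 3213
m^1024 ≡ 3213^2 = 10323369 ≡ 28
1457 = 1024 + 256 + 128 + 32 + 16 + 1, so m^1457 ≡ 28·2592·1497·671·3305·1073 ≡ 2655 (mod 3503)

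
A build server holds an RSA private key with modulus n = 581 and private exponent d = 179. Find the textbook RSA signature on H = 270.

359

H^2 ≡ 270^2 = 72900 ≡ 275
H^4 ≡ 275^2 = 75625 ≡ 95
H^8 ≡ 95^2 = 9025 ≡ 310
H^16 ≡ 310^2 = 96100 ≡ 235
H^32 ≡ 235^2 = 55225 ≡ 30
H^64 ≡ 30^2 = 900 ≡ 319
H^128 ≡ 319^2 = 101761 ≡ 86
179 = 128 + 32 + 16 + 2 + 1, so H^179 ≡ 86·30·235·275·270 ≡ 359 (mod 581)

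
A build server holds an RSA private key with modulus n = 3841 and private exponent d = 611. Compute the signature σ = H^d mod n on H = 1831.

Squares mod 3841: H^1≡1831, H^2≡3209, H^4≡3801, H^8≡1600, H^16≡1894, H^32≡3583, H^64≡1267, H^128≡3592, H^256≡545, H^512≡1268
611 = 512 + 64 + 32 + 2 + 1, so H^611 ≡ 1268·1267·3583·3209·1831 ≡ 1538 (mod 3841)

1538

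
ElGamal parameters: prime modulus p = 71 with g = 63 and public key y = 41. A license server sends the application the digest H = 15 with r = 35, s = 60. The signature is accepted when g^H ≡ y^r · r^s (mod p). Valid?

Left side g^H mod p:
Squares mod 71: 63^1≡63, 63^2≡64, 63^4≡49, 63^8≡58
15 = 8 + 4 + 2 + 1, so 63^15 ≡ 58·49·64·63 ≡ 41 (mod 71)
Right side y^r · r^s mod p:
Squares mod 71: 41^1≡41, 41^2≡48, 41^4≡32, 41^8≡30, 41^16≡48, 41^32≡32
35 = 32 + 2 + 1, so 41^35 ≡ 32·48·41 ≡ 70 (mod 71)
Squares mod 71: 35^1≡35, 35^2≡18, 35^4≡40, 35^8≡38, 35^16≡24, 35^32≡8
60 = 32 + 16 + 8 + 4, so 35^60 ≡ 8·24·38·40 ≡ 30 (mod 71)
70·30 = 2100 ≡ 41 (mod 71)
41 ≡ 41 (mod 71), so the signature is genuine.

yes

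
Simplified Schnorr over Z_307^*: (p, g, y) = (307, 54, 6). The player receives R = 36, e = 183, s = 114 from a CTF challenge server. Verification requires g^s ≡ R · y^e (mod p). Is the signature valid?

g^s mod p:
54^114 mod 307 = 24
R · y^e mod p:
6^183 mod 307 = 81
36·81 = 2916 ≡ 153 (mod 307)
24 ≠ 153; the check fails.

invalid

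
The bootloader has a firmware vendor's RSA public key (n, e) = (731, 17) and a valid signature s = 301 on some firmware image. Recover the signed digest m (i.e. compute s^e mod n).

s^17 mod 731 = 301

301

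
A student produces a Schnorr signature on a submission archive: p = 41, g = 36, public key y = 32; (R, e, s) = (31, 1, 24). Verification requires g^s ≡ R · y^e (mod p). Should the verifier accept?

g^s mod p:
36^2 = 1296 ≡ 25
36^4 ≡ 25^2 = 625 ≡ 10
36^8 ≡ 10^2 = 100 ≡ 18
36^16 ≡ 18^2 = 324 ≡ 37
24 = 16 + 8, so 36^24 ≡ 37·18 ≡ 10 (mod 41)
R · y^e mod p:
32^1 mod 41 = 32
31·32 = 992 ≡ 8 (mod 41)
10 ≠ 8; the check fails.

reject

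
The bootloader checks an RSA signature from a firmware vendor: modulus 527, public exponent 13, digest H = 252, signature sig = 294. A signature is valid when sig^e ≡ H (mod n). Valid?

no

sig^2 ≡ 294^2 = 86436 ≡ 8
sig^4 ≡ 8^2 = 64
sig^8 ≡ 64^2 = 4096 ≡ 407
13 = 8 + 4 + 1, so sig^13 ≡ 407·64·294 ≡ 275 (mod 527)
The recovered value 275 does not match the digest 252.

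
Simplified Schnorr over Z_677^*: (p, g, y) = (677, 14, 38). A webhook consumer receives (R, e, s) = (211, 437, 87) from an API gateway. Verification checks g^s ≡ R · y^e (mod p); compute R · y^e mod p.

38^2 = 1444 ≡ 90
38^4 ≡ 90^2 = 8100 ≡ 653
38^8 ≡ 653^2 = 426409 ≡ 576
38^16 ≡ 576^2 = 331776 ≡ 46
38^32 ≡ 46^2 = 2116 ≡ 85
38^64 ≡ 85^2 = 7225 ≡ 455
38^128 ≡ 455^2 = 207025 ≡ 540
38^256 ≡ 540^2 = 291600 ≡ 490
437 = 256 + 128 + 32 + 16 + 4 + 1, so 38^437 ≡ 490·540·85·46·653·38 ≡ 302 (mod 677)
R · y^e ≡ 211·302 = 63722 ≡ 84 (mod 677)

84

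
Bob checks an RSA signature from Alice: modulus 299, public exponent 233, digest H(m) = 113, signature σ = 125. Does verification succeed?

σ^2 ≡ 125^2 = 15625 ≡ 77
σ^4 ≡ 77^2 = 5929 ≡ 248
σ^8 ≡ 248^2 = 61504 ≡ 209
σ^16 ≡ 209^2 = 43681 ≡ 27
σ^32 ≡ 27^2 = 729 ≡ 131
σ^64 ≡ 131^2 = 17161 ≡ 118
σ^128 ≡ 118^2 = 13924 ≡ 170
233 = 128 + 64 + 32 + 8 + 1, so σ^233 ≡ 170·118·131·209·125 ≡ 268 (mod 299)
σ^233 mod 299 = 268, but H(m) = 113.

fails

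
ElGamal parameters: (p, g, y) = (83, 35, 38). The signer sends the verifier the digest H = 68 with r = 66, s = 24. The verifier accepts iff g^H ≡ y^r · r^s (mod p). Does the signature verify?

verifies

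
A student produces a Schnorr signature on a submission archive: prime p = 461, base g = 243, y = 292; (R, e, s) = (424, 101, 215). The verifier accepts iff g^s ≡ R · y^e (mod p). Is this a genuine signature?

genuine

g^s mod p:
243^2 = 59049 ≡ 41
243^4 ≡ 41^2 = 1681 ≡ 298
243^8 ≡ 298^2 = 88804 ≡ 292
243^16 ≡ 292^2 = 85264 ≡ 440
243^32 ≡ 440^2 = 193600 ≡ 441
243^64 ≡ 441^2 = 194481 ≡ 400
243^128 ≡ 400^2 = 160000 ≡ 33
215 = 128 + 64 + 16 + 4 + 2 + 1, so 243^215 ≡ 33·400·440·298·41·243 ≡ 275 (mod 461)
R · y^e mod p:
292^2 = 85264 ≡ 440
292^4 ≡ 440^2 = 193600 ≡ 441
292^8 ≡ 441^2 = 194481 ≡ 400
292^16 ≡ 400^2 = 160000 ≡ 33
292^32 ≡ 33^2 = 1089 ≡ 167
292^64 ≡ 167^2 = 27889 ≡ 229
101 = 64 + 32 + 4 + 1, so 292^101 ≡ 229·167·441·292 ≡ 167 (mod 461)
424·167 = 70808 ≡ 275 (mod 461)
275 ≡ 275 (mod 461); signature holds.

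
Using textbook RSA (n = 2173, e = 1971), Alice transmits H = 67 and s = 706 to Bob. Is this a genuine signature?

Squares mod 2173: s^1≡706, s^2≡819, s^4≡1477, s^8≡2010, s^16≡493, s^32≡1846, s^64≡452, s^128≡42, s^256≡1764, s^512≡2133, s^1024≡1600
1971 = 1024 + 512 + 256 + 128 + 32 + 16 + 2 + 1, so s^1971 ≡ 1600·2133·1764·42·1846·493·819·706 ≡ 852 (mod 2173)
852 ≠ 67, so verification fails.

forged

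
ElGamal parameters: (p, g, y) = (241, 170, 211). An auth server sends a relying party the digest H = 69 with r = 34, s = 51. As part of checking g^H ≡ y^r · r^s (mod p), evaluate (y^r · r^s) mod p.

211^2 = 44521 ≡ 177
211^4 ≡ 177^2 = 31329 ≡ 240
211^8 ≡ 240^2 = 57600 ≡ 1
211^16 ≡ 1^2 = 1
211^32 ≡ 1^2 = 1
34 = 32 + 2, so 211^34 ≡ 1·177 ≡ 177 (mod 241)
34^2 = 1156 ≡ 192
34^4 ≡ 192^2 = 36864 ≡ 232
34^8 ≡ 232^2 = 53824 ≡ 81
34^16 ≡ 81^2 = 6561 ≡ 54
34^32 ≡ 54^2 = 2916 ≡ 24
51 = 32 + 16 + 2 + 1, so 34^51 ≡ 24·54·192·34 ≡ 224 (mod 241)
y^r · r^s ≡ 177·224 = 39648 ≡ 124 (mod 241)

124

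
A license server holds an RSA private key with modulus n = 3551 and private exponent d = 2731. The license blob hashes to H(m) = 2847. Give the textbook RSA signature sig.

3271

Squares mod 3551: (H(m))^1≡2847, (H(m))^2≡2027, (H(m))^4≡222, (H(m))^8≡3121, (H(m))^16≡248, (H(m))^32≡1137, (H(m))^64≡205, (H(m))^128≡2964, (H(m))^256≡122, (H(m))^512≡680, (H(m))^1024≡770, (H(m))^2048≡3434
2731 = 2048 + 512 + 128 + 32 + 8 + 2 + 1, so (H(m))^2731 ≡ 3434·680·2964·1137·3121·2027·2847 ≡ 3271 (mod 3551)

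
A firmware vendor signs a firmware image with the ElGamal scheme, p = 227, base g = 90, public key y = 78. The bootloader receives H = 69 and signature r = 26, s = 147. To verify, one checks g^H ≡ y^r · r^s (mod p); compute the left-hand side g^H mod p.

212

90^69 mod 227 = 212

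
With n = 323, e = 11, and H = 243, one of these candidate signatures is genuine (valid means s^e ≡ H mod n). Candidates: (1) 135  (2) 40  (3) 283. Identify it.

2

Candidate 1: 135^11 mod 323 = 186
Candidate 2: 40^11 mod 323 = 243
  → matches H = 243
Candidate 3: 283^11 mod 323 = 80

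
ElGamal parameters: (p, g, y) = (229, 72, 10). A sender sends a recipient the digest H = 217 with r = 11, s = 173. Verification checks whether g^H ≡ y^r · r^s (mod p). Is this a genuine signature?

forged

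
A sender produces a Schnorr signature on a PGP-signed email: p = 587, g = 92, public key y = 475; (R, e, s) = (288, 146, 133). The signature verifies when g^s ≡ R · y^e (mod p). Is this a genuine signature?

genuine

g^s mod p:
92^133 mod 587 = 275
R · y^e mod p:
475^146 mod 587 = 537
288·537 = 154656 ≡ 275 (mod 587)
275 ≡ 275 (mod 587); signature holds.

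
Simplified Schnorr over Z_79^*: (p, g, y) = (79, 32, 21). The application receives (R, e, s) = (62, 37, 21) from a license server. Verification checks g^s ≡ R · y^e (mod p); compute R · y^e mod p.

Squares mod 79: 21^1≡21, 21^2≡46, 21^4≡62, 21^8≡52, 21^16≡18, 21^32≡8
37 = 32 + 4 + 1, so 21^37 ≡ 8·62·21 ≡ 67 (mod 79)
R · y^e ≡ 62·67 = 4154 ≡ 46 (mod 79)

46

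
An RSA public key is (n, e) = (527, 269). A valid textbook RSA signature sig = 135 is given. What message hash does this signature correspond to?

203

sig^2 ≡ 135^2 = 18225 ≡ 307
sig^4 ≡ 307^2 = 94249 ≡ 443
sig^8 ≡ 443^2 = 196249 ≡ 205
sig^16 ≡ 205^2 = 42025 ≡ 392
sig^32 ≡ 392^2 = 153664 ≡ 307
sig^64 ≡ 307^2 = 94249 ≡ 443
sig^128 ≡ 443^2 = 196249 ≡ 205
sig^256 ≡ 205^2 = 42025 ≡ 392
269 = 256 + 8 + 4 + 1, so sig^269 ≡ 392·205·443·135 ≡ 203 (mod 527)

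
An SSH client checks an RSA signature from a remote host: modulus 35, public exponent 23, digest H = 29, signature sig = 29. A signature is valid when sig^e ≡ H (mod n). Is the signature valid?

sig^2 ≡ 29^2 = 841 ≡ 1
sig^4 ≡ 1^2 = 1
sig^8 ≡ 1^2 = 1
sig^16 ≡ 1^2 = 1
23 = 16 + 4 + 2 + 1, so sig^23 ≡ 1·1·1·29 ≡ 29 (mod 35)
sig^23 mod 35 = 29 matches H.

valid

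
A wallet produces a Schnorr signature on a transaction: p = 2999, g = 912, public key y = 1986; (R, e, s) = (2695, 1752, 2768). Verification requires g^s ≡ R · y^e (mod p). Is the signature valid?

g^s mod p:
912^2 = 831744 ≡ 1021
912^4 ≡ 1021^2 = 1042441 ≡ 1788
912^8 ≡ 1788^2 = 3196944 ≡ 10
912^16 ≡ 10^2 = 100
912^32 ≡ 100^2 = 10000 ≡ 1003
912^64 ≡ 1003^2 = 1006009 ≡ 1344
912^128 ≡ 1344^2 = 1806336 ≡ 938
912^256 ≡ 938^2 = 879844 ≡ 1137
912^512 ≡ 1137^2 = 1292769 ≡ 200
912^1024 ≡ 200^2 = 40000 ≡ 1013
912^2048 ≡ 1013^2 = 1026169 ≡ 511
2768 = 2048 + 512 + 128 + 64 + 16, so 912^2768 ≡ 511·200·938·1344·100 ≡ 1320 (mod 2999)
R · y^e mod p:
1986^2 = 3944196 ≡ 511
1986^4 ≡ 511^2 = 261121 ≡ 208
1986^8 ≡ 208^2 = 43264 ≡ 1278
1986^16 ≡ 1278^2 = 1633284 ≡ 1828
1986^32 ≡ 1828^2 = 3341584 ≡ 698
1986^64 ≡ 698^2 = 487204 ≡ 1366
1986^128 ≡ 1366^2 = 1865956 ≡ 578
1986^256 ≡ 578^2 = 334084 ≡ 1195
1986^512 ≡ 1195^2 = 1428025 ≡ 501
1986^1024 ≡ 501^2 = 251001 ≡ 2084
1752 = 1024 + 512 + 128 + 64 + 16 + 8, so 1986^1752 ≡ 2084·501·578·1366·1828·1278 ≡ 1653 (mod 2999)
2695·1653 = 4454835 ≡ 1320 (mod 2999)
1320 ≡ 1320 (mod 2999); signature holds.

valid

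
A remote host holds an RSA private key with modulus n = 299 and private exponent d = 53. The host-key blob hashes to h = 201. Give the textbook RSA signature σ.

145

h^2 ≡ 201^2 = 40401 ≡ 36
h^4 ≡ 36^2 = 1296 ≡ 100
h^8 ≡ 100^2 = 10000 ≡ 133
h^16 ≡ 133^2 = 17689 ≡ 48
h^32 ≡ 48^2 = 2304 ≡ 211
53 = 32 + 16 + 4 + 1, so h^53 ≡ 211·48·100·201 ≡ 145 (mod 299)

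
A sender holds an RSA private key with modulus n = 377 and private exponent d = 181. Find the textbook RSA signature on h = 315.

94

Squares mod 377: h^1≡315, h^2≡74, h^4≡198, h^8≡373, h^16≡16, h^32≡256, h^64≡315, h^128≡74
181 = 128 + 32 + 16 + 4 + 1, so h^181 ≡ 74·256·16·198·315 ≡ 94 (mod 377)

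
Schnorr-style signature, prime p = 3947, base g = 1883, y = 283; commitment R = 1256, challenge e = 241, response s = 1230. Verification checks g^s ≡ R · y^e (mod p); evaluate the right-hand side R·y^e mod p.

1344

283^2 = 80089 ≡ 1149
283^4 ≡ 1149^2 = 1320201 ≡ 1903
283^8 ≡ 1903^2 = 3621409 ≡ 2010
283^16 ≡ 2010^2 = 4040100 ≡ 2319
283^32 ≡ 2319^2 = 5377761 ≡ 1947
283^64 ≡ 1947^2 = 3790809 ≡ 1689
283^128 ≡ 1689^2 = 2852721 ≡ 2987
241 = 128 + 64 + 32 + 16 + 1, so 283^241 ≡ 2987·1689·1947·2319·283 ≡ 1962 (mod 3947)
R · y^e ≡ 1256·1962 = 2464272 ≡ 1344 (mod 3947)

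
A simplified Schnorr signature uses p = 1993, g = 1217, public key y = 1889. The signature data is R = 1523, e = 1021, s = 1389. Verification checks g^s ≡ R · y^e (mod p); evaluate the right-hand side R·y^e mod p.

768

1889^1021 mod 1993 = 1932
R · y^e ≡ 1523·1932 = 2942436 ≡ 768 (mod 1993)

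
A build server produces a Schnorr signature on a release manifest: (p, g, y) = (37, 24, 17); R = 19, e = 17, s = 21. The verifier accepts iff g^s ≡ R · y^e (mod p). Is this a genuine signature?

forged

g^s mod p:
24^2 = 576 ≡ 21
24^4 ≡ 21^2 = 441 ≡ 34
24^8 ≡ 34^2 = 1156 ≡ 9
24^16 ≡ 9^2 = 81 ≡ 7
21 = 16 + 4 + 1, so 24^21 ≡ 7·34·24 ≡ 14 (mod 37)
R · y^e mod p:
17^2 = 289 ≡ 30
17^4 ≡ 30^2 = 900 ≡ 12
17^8 ≡ 12^2 = 144 ≡ 33
17^16 ≡ 33^2 = 1089 ≡ 16
17 = 16 + 1, so 17^17 ≡ 16·17 ≡ 13 (mod 37)
19·13 = 247 ≡ 25 (mod 37)
14 ≠ 25; the check fails.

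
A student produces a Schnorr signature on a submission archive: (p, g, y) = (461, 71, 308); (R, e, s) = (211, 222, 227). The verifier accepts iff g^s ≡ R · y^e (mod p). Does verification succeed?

passes

g^s mod p:
Squares mod 461: 71^1≡71, 71^2≡431, 71^4≡439, 71^8≡23, 71^16≡68, 71^32≡14, 71^64≡196, 71^128≡153
227 = 128 + 64 + 32 + 2 + 1, so 71^227 ≡ 153·196·14·431·71 ≡ 108 (mod 461)
R · y^e mod p:
Squares mod 461: 308^1≡308, 308^2≡359, 308^4≡262, 308^8≡416, 308^16≡181, 308^32≡30, 308^64≡439, 308^128≡23
222 = 128 + 64 + 16 + 8 + 4 + 2, so 308^222 ≡ 23·439·181·416·262·359 ≡ 420 (mod 461)
211·420 = 88620 ≡ 108 (mod 461)
108 ≡ 108 (mod 461); signature holds.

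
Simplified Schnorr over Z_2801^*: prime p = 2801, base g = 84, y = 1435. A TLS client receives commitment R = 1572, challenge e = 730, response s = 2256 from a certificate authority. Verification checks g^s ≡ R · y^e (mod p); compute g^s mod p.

1392

84^2 = 7056 ≡ 1454
84^4 ≡ 1454^2 = 2114116 ≡ 2162
84^8 ≡ 2162^2 = 4674244 ≡ 2176
84^16 ≡ 2176^2 = 4734976 ≡ 1286
84^32 ≡ 1286^2 = 1653796 ≡ 1206
84^64 ≡ 1206^2 = 1454436 ≡ 717
84^128 ≡ 717^2 = 514089 ≡ 1506
84^256 ≡ 1506^2 = 2268036 ≡ 2027
84^512 ≡ 2027^2 = 4108729 ≡ 2463
84^1024 ≡ 2463^2 = 6066369 ≡ 2204
84^2048 ≡ 2204^2 = 4857616 ≡ 682
2256 = 2048 + 128 + 64 + 16, so 84^2256 ≡ 682·1506·717·1286 ≡ 1392 (mod 2801)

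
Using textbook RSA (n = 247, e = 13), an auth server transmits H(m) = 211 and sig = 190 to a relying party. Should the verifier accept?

sig^2 ≡ 190^2 = 36100 ≡ 38
sig^4 ≡ 38^2 = 1444 ≡ 209
sig^8 ≡ 209^2 = 43681 ≡ 209
13 = 8 + 4 + 1, so sig^13 ≡ 209·209·190 ≡ 190 (mod 247)
190 ≠ 211, so verification fails.

reject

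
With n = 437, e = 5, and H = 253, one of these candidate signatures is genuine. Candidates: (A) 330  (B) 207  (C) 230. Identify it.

Candidate A: Squares mod 437: 330^1≡330, 330^2≡87, 330^4≡140; 5 = 4 + 1, so 330^5 ≡ 140·330 ≡ 315 (mod 437)
Candidate B: Squares mod 437: 207^1≡207, 207^2≡23, 207^4≡92; 5 = 4 + 1, so 207^5 ≡ 92·207 ≡ 253 (mod 437)
  → matches H = 253
Candidate C: Squares mod 437: 230^1≡230, 230^2≡23, 230^4≡92; 5 = 4 + 1, so 230^5 ≡ 92·230 ≡ 184 (mod 437)

B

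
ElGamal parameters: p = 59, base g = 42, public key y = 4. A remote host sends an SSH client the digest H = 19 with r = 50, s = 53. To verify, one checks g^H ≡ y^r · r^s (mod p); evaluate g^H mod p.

42^2 = 1764 ≡ 53
42^4 ≡ 53^2 = 2809 ≡ 36
42^8 ≡ 36^2 = 1296 ≡ 57
42^16 ≡ 57^2 = 3249 ≡ 4
19 = 16 + 2 + 1, so 42^19 ≡ 4·53·42 ≡ 54 (mod 59)

54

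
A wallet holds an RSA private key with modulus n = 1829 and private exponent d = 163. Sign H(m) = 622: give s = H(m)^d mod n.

8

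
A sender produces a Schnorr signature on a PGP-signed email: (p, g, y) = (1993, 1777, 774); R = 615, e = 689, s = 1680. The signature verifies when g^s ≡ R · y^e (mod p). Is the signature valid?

invalid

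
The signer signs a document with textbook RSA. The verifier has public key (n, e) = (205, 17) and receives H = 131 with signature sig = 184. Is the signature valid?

invalid

Squares mod 205: sig^1≡184, sig^2≡31, sig^4≡141, sig^8≡201, sig^16≡16
17 = 16 + 1, so sig^17 ≡ 16·184 ≡ 74 (mod 205)
The recovered value 74 does not match the digest 131.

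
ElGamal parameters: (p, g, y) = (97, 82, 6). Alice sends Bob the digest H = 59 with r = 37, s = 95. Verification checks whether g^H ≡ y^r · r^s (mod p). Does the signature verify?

Left side g^H mod p:
82^2 = 6724 ≡ 31
82^4 ≡ 31^2 = 961 ≡ 88
82^8 ≡ 88^2 = 7744 ≡ 81
82^16 ≡ 81^2 = 6561 ≡ 62
82^32 ≡ 62^2 = 3844 ≡ 61
59 = 32 + 16 + 8 + 2 + 1, so 82^59 ≡ 61·62·81·31·82 ≡ 29 (mod 97)
Right side y^r · r^s mod p:
6^2 = 36
6^4 ≡ 36^2 = 1296 ≡ 35
6^8 ≡ 35^2 = 1225 ≡ 61
6^16 ≡ 61^2 = 3721 ≡ 35
6^32 ≡ 35^2 = 1225 ≡ 61
37 = 32 + 4 + 1, so 6^37 ≡ 61·35·6 ≡ 6 (mod 97)
37^2 = 1369 ≡ 11
37^4 ≡ 11^2 = 121 ≡ 24
37^8 ≡ 24^2 = 576 ≡ 91
37^16 ≡ 91^2 = 8281 ≡ 36
37^32 ≡ 36^2 = 1296 ≡ 35
37^64 ≡ 35^2 = 1225 ≡ 61
95 = 64 + 16 + 8 + 4 + 2 + 1, so 37^95 ≡ 61·36·91·24·11·37 ≡ 21 (mod 97)
6·21 = 126 ≡ 29 (mod 97)
29 ≡ 29 (mod 97), so the signature is genuine.

verifies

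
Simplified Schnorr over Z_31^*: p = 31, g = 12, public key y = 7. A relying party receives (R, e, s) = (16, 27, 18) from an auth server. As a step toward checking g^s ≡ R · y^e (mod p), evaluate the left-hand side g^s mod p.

8

12^2 = 144 ≡ 20
12^4 ≡ 20^2 = 400 ≡ 28
12^8 ≡ 28^2 = 784 ≡ 9
12^16 ≡ 9^2 = 81 ≡ 19
18 = 16 + 2, so 12^18 ≡ 19·20 ≡ 8 (mod 31)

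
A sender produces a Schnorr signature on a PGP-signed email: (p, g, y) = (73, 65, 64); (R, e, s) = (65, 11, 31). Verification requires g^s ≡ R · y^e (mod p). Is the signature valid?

g^s mod p:
65^2 = 4225 ≡ 64
65^4 ≡ 64^2 = 4096 ≡ 8
65^8 ≡ 8^2 = 64
65^16 ≡ 64^2 = 4096 ≡ 8
31 = 16 + 8 + 4 + 2 + 1, so 65^31 ≡ 8·64·8·64·65 ≡ 65 (mod 73)
R · y^e mod p:
64^2 = 4096 ≡ 8
64^4 ≡ 8^2 = 64
64^8 ≡ 64^2 = 4096 ≡ 8
11 = 8 + 2 + 1, so 64^11 ≡ 8·8·64 ≡ 8 (mod 73)
65·8 = 520 ≡ 9 (mod 73)
65 ≠ 9; the check fails.

invalid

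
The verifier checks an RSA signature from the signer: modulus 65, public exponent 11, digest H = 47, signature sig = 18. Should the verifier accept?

Squares mod 65: sig^1≡18, sig^2≡64, sig^4≡1, sig^8≡1
11 = 8 + 2 + 1, so sig^11 ≡ 1·64·18 ≡ 47 (mod 65)
sig^11 mod 65 = 47 matches H.

accept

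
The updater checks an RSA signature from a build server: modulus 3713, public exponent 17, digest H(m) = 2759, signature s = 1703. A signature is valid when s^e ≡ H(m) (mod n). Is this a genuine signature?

genuine

s^2 ≡ 1703^2 = 2900209 ≡ 356
s^4 ≡ 356^2 = 126736 ≡ 494
s^8 ≡ 494^2 = 244036 ≡ 2691
s^16 ≡ 2691^2 = 7241481 ≡ 1131
17 = 16 + 1, so s^17 ≡ 1131·1703 ≡ 2759 (mod 3713)
2759 = H(m), so the signature checks out.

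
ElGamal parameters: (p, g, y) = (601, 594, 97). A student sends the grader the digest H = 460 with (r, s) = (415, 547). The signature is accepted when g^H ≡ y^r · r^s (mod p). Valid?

Left side g^H mod p:
594^460 mod 601 = 434
Right side y^r · r^s mod p:
97^415 mod 601 = 59
415^547 mod 601 = 377
59·377 = 22243 ≡ 6 (mod 601)
434 ≠ 6, so verification fails.

no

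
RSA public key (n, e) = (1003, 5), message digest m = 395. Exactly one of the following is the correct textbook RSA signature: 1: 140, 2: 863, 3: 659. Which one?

Candidate 1: Squares mod 1003: 140^1≡140, 140^2≡543, 140^4≡970; 5 = 4 + 1, so 140^5 ≡ 970·140 ≡ 395 (mod 1003)
  → matches m = 395
Candidate 2: Squares mod 1003: 863^1≡863, 863^2≡543, 863^4≡970; 5 = 4 + 1, so 863^5 ≡ 970·863 ≡ 608 (mod 1003)
Candidate 3: Squares mod 1003: 659^1≡659, 659^2≡985, 659^4≡324; 5 = 4 + 1, so 659^5 ≡ 324·659 ≡ 880 (mod 1003)

1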